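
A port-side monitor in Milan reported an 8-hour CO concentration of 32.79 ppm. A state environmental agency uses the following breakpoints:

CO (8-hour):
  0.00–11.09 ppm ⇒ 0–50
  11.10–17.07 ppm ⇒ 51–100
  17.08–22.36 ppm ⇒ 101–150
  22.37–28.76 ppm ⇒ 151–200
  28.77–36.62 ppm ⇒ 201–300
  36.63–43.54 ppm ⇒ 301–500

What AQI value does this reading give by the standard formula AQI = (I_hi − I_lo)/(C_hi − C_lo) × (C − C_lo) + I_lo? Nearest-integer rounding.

252

CO: 32.79 ∈ [28.77, 36.62] ↔ index [201, 300].
201 + (32.79−28.77)·(300−201)/(36.62−28.77) = 201 + 4.02·99/7.85 ≈ 251.70, so AQI = 252.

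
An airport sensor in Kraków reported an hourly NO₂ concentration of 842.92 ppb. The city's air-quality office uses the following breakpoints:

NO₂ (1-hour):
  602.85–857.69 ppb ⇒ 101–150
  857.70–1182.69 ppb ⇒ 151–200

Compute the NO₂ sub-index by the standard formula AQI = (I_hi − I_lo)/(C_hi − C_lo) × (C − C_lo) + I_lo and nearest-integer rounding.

NO₂ 842.92: bracket 602.85–857.69 → index 101–150; slope 49/254.84, offset 240.07.
AQI = 101 + 49/254.84·240.07 ≈ 147.16 ⇒ 147.
AQI 147 falls in the Unhealthy for Sensitive Groups category.

147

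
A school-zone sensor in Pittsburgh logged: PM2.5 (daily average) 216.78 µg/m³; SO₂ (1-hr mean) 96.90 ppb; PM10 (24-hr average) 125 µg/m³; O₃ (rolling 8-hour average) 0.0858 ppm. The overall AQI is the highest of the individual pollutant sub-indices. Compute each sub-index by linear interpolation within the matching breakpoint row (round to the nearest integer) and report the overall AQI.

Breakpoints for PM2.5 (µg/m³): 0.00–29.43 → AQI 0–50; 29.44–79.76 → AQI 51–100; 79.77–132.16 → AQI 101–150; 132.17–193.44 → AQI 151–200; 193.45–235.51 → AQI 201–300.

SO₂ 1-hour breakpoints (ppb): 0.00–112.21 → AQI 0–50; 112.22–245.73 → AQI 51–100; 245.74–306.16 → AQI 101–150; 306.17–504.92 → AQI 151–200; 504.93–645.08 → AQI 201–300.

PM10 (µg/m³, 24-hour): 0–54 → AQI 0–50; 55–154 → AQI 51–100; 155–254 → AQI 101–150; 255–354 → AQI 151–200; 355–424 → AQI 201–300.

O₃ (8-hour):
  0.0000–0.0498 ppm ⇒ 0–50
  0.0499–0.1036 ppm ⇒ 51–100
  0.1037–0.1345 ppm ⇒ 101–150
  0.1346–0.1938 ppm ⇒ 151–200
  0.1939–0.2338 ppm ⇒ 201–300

PM2.5: 216.78 ∈ [193.45, 235.51] ↔ index [201, 300].
201 + (216.78−193.45)·(300−201)/(235.51−193.45) = 201 + 23.33·99/42.06 ≈ 255.91, so AQI = 256.
SO₂: 96.90 ∈ [0.00, 112.21] ↔ index [0, 50].
0 + (96.90−0.00)·(50−0)/(112.21−0.00) = 0 + 96.90·50/112.21 ≈ 43.18, so AQI = 43.
PM10 125: bracket 55–154 → index 51–100; slope 49/99, offset 70.
AQI = 51 + 49/99·70 ≈ 85.65 ⇒ 86.
O₃: 0.0858 ∈ [0.0499, 0.1036] ↔ index [51, 100].
51 + (0.0858−0.0499)·(100−51)/(0.1036−0.0499) = 51 + 0.0359·49/0.0537 ≈ 83.76, so AQI = 84.
Sub-indices: PM2.5→256, SO₂→43, PM10→86, O₃→84. Overall AQI = max = 256; dominant pollutant is PM2.5.
AQI 256: Very Unhealthy.

256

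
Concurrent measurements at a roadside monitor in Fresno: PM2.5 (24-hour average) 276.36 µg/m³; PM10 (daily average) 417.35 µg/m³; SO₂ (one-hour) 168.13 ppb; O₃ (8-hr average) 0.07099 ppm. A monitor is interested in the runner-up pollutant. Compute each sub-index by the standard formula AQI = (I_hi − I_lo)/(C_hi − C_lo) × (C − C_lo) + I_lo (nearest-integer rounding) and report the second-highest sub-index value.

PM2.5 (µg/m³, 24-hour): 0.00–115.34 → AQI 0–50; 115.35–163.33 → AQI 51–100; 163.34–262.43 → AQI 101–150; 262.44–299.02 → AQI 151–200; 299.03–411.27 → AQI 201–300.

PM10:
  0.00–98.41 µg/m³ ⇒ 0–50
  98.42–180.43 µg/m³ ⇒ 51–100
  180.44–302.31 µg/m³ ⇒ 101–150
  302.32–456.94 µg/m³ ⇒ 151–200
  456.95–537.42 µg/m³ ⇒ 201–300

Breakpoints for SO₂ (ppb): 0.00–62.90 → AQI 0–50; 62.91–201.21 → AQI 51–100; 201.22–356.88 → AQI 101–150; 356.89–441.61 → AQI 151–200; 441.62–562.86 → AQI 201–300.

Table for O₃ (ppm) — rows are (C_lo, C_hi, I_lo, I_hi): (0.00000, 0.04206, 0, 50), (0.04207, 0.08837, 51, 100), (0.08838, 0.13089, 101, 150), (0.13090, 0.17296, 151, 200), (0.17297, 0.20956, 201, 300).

170

PM2.5: row 262.44–299.02 (AQI 151–200). (200−151)·(276.36−262.44)/(299.02−262.44) + 151 = 49·13.92/36.58 + 151 ≈ 169.65 → 170.
PM10: row 302.32–456.94 (AQI 151–200). (200−151)·(417.35−302.32)/(456.94−302.32) + 151 = 49·115.03/154.62 + 151 ≈ 187.45 → 187.
SO₂: row 62.91–201.21 (AQI 51–100). (100−51)·(168.13−62.91)/(201.21−62.91) + 51 = 49·105.22/138.30 + 51 ≈ 88.28 → 88.
O₃: 0.07099 ∈ [0.04207, 0.08837] ↔ index [51, 100].
51 + (0.07099−0.04207)·(100−51)/(0.08837−0.04207) = 51 + 0.02892·49/0.04630 ≈ 81.61, so AQI = 82.
Sub-indices: PM2.5→170, PM10→187, SO₂→88, O₃→82. Ranked high→low: 187, 170, 88, 82. Second-highest sub-index = 170.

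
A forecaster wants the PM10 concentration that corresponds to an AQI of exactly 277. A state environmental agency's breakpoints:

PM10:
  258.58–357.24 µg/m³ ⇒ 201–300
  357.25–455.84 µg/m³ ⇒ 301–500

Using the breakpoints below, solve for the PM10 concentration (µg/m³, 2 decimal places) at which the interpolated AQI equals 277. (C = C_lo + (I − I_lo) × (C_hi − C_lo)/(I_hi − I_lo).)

334.32

AQI 277 lies in the 201–300 band, which corresponds to 258.58–357.24 µg/m³.
C = 258.58 + (277−201)×(357.24−258.58)/(300−201) = 258.58 + 76×98.66/99 ≈ 334.3190 µg/m³ → 334.32 µg/m³ to 2 dp.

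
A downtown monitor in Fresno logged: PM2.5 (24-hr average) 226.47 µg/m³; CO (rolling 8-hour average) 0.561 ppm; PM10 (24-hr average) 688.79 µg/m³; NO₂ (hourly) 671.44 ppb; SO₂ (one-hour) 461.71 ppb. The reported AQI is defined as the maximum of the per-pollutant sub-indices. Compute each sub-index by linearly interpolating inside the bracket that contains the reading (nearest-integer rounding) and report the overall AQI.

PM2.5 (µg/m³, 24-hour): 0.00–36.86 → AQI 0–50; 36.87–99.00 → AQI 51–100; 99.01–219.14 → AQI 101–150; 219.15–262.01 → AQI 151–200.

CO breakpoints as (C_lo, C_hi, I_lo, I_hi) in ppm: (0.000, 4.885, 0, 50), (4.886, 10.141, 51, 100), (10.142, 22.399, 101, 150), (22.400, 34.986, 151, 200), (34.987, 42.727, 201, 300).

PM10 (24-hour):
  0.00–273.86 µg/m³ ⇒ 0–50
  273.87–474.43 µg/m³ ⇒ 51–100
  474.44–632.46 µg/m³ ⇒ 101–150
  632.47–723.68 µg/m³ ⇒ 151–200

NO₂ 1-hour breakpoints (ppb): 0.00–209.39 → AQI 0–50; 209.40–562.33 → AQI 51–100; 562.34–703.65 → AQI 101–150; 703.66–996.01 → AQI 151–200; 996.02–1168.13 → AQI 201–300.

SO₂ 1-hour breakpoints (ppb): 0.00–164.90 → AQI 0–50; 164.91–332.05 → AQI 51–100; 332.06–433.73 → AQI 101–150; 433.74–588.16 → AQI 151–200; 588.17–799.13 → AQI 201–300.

PM2.5: 226.47 lies in 219.15–262.01, so I_lo=151, I_hi=200, C_lo=219.15, C_hi=262.01.
(200−151)/(262.01−219.15) × (226.47−219.15) + 151 = 49/42.86 × 7.32 + 151 ≈ 159.37 → 159.
CO: 0.561 lies in 0.000–4.885, so I_lo=0, I_hi=50, C_lo=0.000, C_hi=4.885.
(50−0)/(4.885−0.000) × (0.561−0.000) + 0 = 50/4.885 × 0.561 + 0 ≈ 5.74 → 6.
PM10 688.79: bracket 632.47–723.68 → index 151–200; slope 49/91.21, offset 56.32.
AQI = 151 + 49/91.21·56.32 ≈ 181.26 ⇒ 181.
NO₂: 671.44 lies in 562.34–703.65, so I_lo=101, I_hi=150, C_lo=562.34, C_hi=703.65.
(150−101)/(703.65−562.34) × (671.44−562.34) + 101 = 49/141.31 × 109.10 + 101 ≈ 138.83 → 139.
SO₂: 461.71 lies in 433.74–588.16, so I_lo=151, I_hi=200, C_lo=433.74, C_hi=588.16.
(200−151)/(588.16−433.74) × (461.71−433.74) + 151 = 49/154.42 × 27.97 + 151 ≈ 159.88 → 160.
Sub-indices: PM2.5→159, CO→6, PM10→181, NO₂→139, SO₂→160. Overall AQI = max = 181; dominant pollutant is PM10.

181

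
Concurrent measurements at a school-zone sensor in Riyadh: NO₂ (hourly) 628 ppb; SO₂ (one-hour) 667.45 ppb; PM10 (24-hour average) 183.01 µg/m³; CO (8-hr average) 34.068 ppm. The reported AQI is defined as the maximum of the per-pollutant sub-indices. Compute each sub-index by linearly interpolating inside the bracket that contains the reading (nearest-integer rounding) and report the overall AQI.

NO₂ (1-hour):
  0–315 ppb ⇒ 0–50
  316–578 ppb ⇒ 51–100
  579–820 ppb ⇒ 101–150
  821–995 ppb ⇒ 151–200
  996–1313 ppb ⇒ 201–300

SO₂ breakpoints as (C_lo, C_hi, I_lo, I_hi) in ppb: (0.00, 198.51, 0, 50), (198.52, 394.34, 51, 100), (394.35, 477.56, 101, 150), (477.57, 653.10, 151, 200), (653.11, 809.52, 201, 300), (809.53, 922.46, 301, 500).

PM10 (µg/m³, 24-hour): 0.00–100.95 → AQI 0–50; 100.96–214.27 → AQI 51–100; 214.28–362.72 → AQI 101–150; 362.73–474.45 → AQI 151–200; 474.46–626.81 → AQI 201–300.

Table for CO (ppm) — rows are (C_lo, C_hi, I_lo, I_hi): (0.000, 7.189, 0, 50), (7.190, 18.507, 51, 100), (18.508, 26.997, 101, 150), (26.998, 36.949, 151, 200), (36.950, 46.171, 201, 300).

NO₂ 628: bracket 579–820 → index 101–150; slope 49/241, offset 49.
AQI = 101 + 49/241·49 ≈ 110.96 ⇒ 111.
SO₂: row 653.11–809.52 (AQI 201–300). (300−201)·(667.45−653.11)/(809.52−653.11) + 201 = 99·14.34/156.41 + 201 ≈ 210.08 → 210.
PM10: 183.01 lies in 100.96–214.27, so I_lo=51, I_hi=100, C_lo=100.96, C_hi=214.27.
(100−51)/(214.27−100.96) × (183.01−100.96) + 51 = 49/113.31 × 82.05 + 51 ≈ 86.48 → 86.
CO 34.068: bracket 26.998–36.949 → index 151–200; slope 49/9.951, offset 7.070.
AQI = 151 + 49/9.951·7.070 ≈ 185.81 ⇒ 186.
Sub-indices: NO₂→111, SO₂→210, PM10→86, CO→186. Overall AQI = max = 210; dominant pollutant is SO₂.
AQI 210: Very Unhealthy.

210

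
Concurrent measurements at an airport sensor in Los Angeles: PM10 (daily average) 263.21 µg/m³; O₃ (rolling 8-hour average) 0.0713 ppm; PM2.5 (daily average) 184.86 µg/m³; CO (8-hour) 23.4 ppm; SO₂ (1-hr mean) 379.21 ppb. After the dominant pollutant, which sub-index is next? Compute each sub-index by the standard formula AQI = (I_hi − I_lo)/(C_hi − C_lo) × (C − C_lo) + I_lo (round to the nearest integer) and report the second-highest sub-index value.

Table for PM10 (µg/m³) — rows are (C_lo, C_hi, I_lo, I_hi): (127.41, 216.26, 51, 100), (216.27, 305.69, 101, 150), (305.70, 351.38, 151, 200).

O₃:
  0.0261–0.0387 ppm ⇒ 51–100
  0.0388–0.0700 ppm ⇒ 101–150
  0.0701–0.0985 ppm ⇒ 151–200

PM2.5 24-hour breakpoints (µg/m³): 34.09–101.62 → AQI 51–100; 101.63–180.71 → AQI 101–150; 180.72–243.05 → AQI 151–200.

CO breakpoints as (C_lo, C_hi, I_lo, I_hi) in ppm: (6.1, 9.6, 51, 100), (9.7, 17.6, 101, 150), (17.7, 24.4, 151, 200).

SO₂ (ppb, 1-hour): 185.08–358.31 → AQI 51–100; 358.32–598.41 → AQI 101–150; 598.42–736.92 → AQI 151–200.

154

PM10: row 216.27–305.69 (AQI 101–150). (150−101)·(263.21−216.27)/(305.69−216.27) + 101 = 49·46.94/89.42 + 101 ≈ 126.72 → 127.
O₃ 0.0713: bracket 0.0701–0.0985 → index 151–200; slope 49/0.0284, offset 0.0012.
AQI = 151 + 49/0.0284·0.0012 ≈ 153.07 ⇒ 153.
PM2.5: 184.86 lies in 180.72–243.05, so I_lo=151, I_hi=200, C_lo=180.72, C_hi=243.05.
(200−151)/(243.05−180.72) × (184.86−180.72) + 151 = 49/62.33 × 4.14 + 151 ≈ 154.25 → 154.
CO: row 17.7–24.4 (AQI 151–200). (200−151)·(23.4−17.7)/(24.4−17.7) + 151 = 49·5.7/6.7 + 151 ≈ 192.69 → 193.
SO₂: 379.21 lies in 358.32–598.41, so I_lo=101, I_hi=150, C_lo=358.32, C_hi=598.41.
(150−101)/(598.41−358.32) × (379.21−358.32) + 101 = 49/240.09 × 20.89 + 101 ≈ 105.26 → 105.
Sub-indices: PM10→127, O₃→153, PM2.5→154, CO→193, SO₂→105. Ranked high→low: 193, 154, 153, 127, 105. Second-highest sub-index = 154.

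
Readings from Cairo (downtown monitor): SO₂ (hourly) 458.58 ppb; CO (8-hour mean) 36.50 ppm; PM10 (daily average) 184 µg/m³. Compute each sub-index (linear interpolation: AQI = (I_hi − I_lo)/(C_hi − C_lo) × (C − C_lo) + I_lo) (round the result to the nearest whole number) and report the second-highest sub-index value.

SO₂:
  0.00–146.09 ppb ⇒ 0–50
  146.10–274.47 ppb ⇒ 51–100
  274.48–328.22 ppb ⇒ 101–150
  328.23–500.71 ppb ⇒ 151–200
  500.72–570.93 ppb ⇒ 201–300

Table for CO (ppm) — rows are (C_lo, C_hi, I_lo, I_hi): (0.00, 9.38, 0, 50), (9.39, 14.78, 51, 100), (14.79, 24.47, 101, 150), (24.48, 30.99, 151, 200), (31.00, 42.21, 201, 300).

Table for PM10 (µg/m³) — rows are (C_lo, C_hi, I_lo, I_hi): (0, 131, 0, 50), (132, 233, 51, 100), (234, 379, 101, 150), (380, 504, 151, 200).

188

SO₂: 458.58 lies in 328.23–500.71, so I_lo=151, I_hi=200, C_lo=328.23, C_hi=500.71.
(200−151)/(500.71−328.23) × (458.58−328.23) + 151 = 49/172.48 × 130.35 + 151 ≈ 188.03 → 188.
CO: row 31.00–42.21 (AQI 201–300). (300−201)·(36.50−31.00)/(42.21−31.00) + 201 = 99·5.50/11.21 + 201 ≈ 249.57 → 250.
PM10: 184 ∈ [132, 233] ↔ index [51, 100].
51 + (184−132)·(100−51)/(233−132) = 51 + 52·49/101 ≈ 76.23, so AQI = 76.
Sub-indices: SO₂→188, CO→250, PM10→76. Ranked high→low: 250, 188, 76. Second-highest sub-index = 188.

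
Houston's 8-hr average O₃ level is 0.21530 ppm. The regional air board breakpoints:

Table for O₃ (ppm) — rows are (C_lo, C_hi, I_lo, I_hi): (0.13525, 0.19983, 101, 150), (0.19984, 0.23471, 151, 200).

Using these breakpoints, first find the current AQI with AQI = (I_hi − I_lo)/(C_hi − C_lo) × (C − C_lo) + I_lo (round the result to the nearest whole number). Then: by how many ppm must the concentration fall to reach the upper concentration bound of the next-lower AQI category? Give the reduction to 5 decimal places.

O₃: 0.21530 ∈ [0.19984, 0.23471] ↔ index [151, 200].
151 + (0.21530−0.19984)·(200−151)/(0.23471−0.19984) = 151 + 0.01546·49/0.03487 ≈ 172.72, so AQI = 173.
Current AQI 173 is in the Unhealthy range (151–200). The next-lower category tops out at AQI 150, whose upper concentration bound is 0.19983 ppm.
Reduction needed = 0.21530 − 0.19983 = 0.01547 ppm.

0.01547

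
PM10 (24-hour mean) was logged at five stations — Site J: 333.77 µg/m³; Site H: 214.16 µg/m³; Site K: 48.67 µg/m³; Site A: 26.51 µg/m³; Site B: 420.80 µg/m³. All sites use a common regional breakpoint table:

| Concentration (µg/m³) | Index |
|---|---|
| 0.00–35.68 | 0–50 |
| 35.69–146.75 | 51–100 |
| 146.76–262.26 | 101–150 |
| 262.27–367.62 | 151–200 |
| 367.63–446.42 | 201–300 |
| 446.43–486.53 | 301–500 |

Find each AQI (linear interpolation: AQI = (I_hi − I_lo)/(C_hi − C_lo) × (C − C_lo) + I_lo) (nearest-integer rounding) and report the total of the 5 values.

676

Site J 333.77: bracket 262.27–367.62 → index 151–200; slope 49/105.35, offset 71.50.
AQI = 151 + 49/105.35·71.50 ≈ 184.26 ⇒ 184.
Site H: row 146.76–262.26 (AQI 101–150). (150−101)·(214.16−146.76)/(262.26−146.76) + 101 = 49·67.40/115.50 + 101 ≈ 129.59 → 130.
Site K: 48.67 lies in 35.69–146.75, so I_lo=51, I_hi=100, C_lo=35.69, C_hi=146.75.
(100−51)/(146.75−35.69) × (48.67−35.69) + 51 = 49/111.06 × 12.98 + 51 ≈ 56.73 → 57.
Site A: 26.51 lies in 0.00–35.68, so I_lo=0, I_hi=50, C_lo=0.00, C_hi=35.68.
(50−0)/(35.68−0.00) × (26.51−0.00) + 0 = 50/35.68 × 26.51 + 0 ≈ 37.15 → 37.
Site B: 420.80 lies in 367.63–446.42, so I_lo=201, I_hi=300, C_lo=367.63, C_hi=446.42.
(300−201)/(446.42−367.63) × (420.80−367.63) + 201 = 99/78.79 × 53.17 + 201 ≈ 267.81 → 268.
AQIs: Site J=184, Site H=130, Site K=57, Site A=37, Site B=268. Sum = 184 + 130 + 57 + 37 + 268 = 676.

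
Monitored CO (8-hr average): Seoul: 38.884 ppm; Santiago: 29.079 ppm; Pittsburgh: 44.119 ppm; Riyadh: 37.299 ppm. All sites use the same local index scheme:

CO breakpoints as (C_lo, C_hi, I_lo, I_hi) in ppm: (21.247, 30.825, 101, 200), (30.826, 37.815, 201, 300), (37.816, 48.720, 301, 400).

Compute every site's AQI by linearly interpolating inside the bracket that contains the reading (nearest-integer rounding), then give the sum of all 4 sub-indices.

1144

Seoul: 38.884 ∈ [37.816, 48.720] ↔ index [301, 400].
301 + (38.884−37.816)·(400−301)/(48.720−37.816) = 301 + 1.068·99/10.904 ≈ 310.70, so AQI = 311.
Santiago: 29.079 ∈ [21.247, 30.825] ↔ index [101, 200].
101 + (29.079−21.247)·(200−101)/(30.825−21.247) = 101 + 7.832·99/9.578 ≈ 181.95, so AQI = 182.
Pittsburgh: row 37.816–48.720 (AQI 301–400). (400−301)·(44.119−37.816)/(48.720−37.816) + 301 = 99·6.303/10.904 + 301 ≈ 358.23 → 358.
Riyadh: 37.299 ∈ [30.826, 37.815] ↔ index [201, 300].
201 + (37.299−30.826)·(300−201)/(37.815−30.826) = 201 + 6.473·99/6.989 ≈ 292.69, so AQI = 293.
AQIs: Seoul=311, Santiago=182, Pittsburgh=358, Riyadh=293. Sum = 311 + 182 + 358 + 293 = 1144.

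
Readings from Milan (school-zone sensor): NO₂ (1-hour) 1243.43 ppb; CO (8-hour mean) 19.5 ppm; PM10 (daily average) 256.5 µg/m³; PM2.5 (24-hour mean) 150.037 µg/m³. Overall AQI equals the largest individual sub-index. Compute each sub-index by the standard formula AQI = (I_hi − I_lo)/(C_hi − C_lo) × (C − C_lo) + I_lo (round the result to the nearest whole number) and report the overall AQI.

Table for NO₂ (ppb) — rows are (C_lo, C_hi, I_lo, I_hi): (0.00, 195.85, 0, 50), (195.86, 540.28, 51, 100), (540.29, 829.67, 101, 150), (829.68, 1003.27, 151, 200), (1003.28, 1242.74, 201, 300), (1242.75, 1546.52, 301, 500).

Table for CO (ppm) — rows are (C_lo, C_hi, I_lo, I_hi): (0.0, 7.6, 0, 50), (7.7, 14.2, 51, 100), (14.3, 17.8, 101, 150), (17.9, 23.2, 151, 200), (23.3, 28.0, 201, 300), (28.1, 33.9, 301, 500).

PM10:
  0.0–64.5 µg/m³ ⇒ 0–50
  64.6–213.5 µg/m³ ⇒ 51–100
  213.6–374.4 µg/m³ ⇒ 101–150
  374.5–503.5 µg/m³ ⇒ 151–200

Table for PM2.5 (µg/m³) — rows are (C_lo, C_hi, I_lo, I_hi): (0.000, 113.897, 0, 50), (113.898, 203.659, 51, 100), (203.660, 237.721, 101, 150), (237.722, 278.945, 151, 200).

301

NO₂: 1243.43 ∈ [1242.75, 1546.52] ↔ index [301, 500].
301 + (1243.43−1242.75)·(500−301)/(1546.52−1242.75) = 301 + 0.68·199/303.77 ≈ 301.45, so AQI = 301.
CO: 19.5 ∈ [17.9, 23.2] ↔ index [151, 200].
151 + (19.5−17.9)·(200−151)/(23.2−17.9) = 151 + 1.6·49/5.3 ≈ 165.79, so AQI = 166.
PM10 256.5: bracket 213.6–374.4 → index 101–150; slope 49/160.8, offset 42.9.
AQI = 101 + 49/160.8·42.9 ≈ 114.07 ⇒ 114.
PM2.5 150.037: bracket 113.898–203.659 → index 51–100; slope 49/89.761, offset 36.139.
AQI = 51 + 49/89.761·36.139 ≈ 70.73 ⇒ 71.
Sub-indices: NO₂→301, CO→166, PM10→114, PM2.5→71. Overall AQI = max = 301; dominant pollutant is NO₂.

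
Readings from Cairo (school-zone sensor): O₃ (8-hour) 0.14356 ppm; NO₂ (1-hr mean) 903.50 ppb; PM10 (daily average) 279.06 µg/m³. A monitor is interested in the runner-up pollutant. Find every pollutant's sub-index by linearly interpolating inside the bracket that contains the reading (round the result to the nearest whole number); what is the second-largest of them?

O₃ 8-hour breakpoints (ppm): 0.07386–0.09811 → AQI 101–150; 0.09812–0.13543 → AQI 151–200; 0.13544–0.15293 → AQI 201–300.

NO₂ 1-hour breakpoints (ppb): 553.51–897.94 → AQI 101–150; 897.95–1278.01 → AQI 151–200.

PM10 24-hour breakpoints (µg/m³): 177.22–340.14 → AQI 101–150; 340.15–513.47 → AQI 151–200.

O₃: 0.14356 lies in 0.13544–0.15293, so I_lo=201, I_hi=300, C_lo=0.13544, C_hi=0.15293.
(300−201)/(0.15293−0.13544) × (0.14356−0.13544) + 201 = 99/0.01749 × 0.00812 + 201 ≈ 246.96 → 247.
NO₂ 903.50: bracket 897.95–1278.01 → index 151–200; slope 49/380.06, offset 5.55.
AQI = 151 + 49/380.06·5.55 ≈ 151.72 ⇒ 152.
PM10 279.06: bracket 177.22–340.14 → index 101–150; slope 49/162.92, offset 101.84.
AQI = 101 + 49/162.92·101.84 ≈ 131.63 ⇒ 132.
Sub-indices: O₃→247, NO₂→152, PM10→132. Ranked high→low: 247, 152, 132. Second-highest sub-index = 152.

152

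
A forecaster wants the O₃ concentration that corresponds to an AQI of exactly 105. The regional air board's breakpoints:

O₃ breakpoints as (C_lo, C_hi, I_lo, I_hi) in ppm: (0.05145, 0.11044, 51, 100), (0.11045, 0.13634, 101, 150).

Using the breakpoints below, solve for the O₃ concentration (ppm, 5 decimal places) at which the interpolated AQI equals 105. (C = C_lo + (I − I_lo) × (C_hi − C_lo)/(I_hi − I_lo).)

AQI 105 lies in the 101–150 band, which corresponds to 0.11045–0.13634 ppm.
C = 0.11045 + (105−101)×(0.13634−0.11045)/(150−101) = 0.11045 + 4×0.02589/49 ≈ 0.1125635 ppm → 0.11256 ppm to 5 dp.

0.11256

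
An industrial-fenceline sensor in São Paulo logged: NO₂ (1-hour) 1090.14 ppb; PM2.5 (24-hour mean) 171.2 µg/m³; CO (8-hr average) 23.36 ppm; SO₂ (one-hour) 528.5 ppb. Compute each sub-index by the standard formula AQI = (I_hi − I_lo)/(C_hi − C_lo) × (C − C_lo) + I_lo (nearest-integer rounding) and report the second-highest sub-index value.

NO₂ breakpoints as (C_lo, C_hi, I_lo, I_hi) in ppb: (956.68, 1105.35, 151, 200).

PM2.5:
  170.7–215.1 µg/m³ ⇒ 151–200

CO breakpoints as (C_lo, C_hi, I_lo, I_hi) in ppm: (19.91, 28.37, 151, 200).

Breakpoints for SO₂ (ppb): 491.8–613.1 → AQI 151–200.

171

NO₂ 1090.14: bracket 956.68–1105.35 → index 151–200; slope 49/148.67, offset 133.46.
AQI = 151 + 49/148.67·133.46 ≈ 194.99 ⇒ 195.
PM2.5 171.2: bracket 170.7–215.1 → index 151–200; slope 49/44.4, offset 0.5.
AQI = 151 + 49/44.4·0.5 ≈ 151.55 ⇒ 152.
CO: 23.36 ∈ [19.91, 28.37] ↔ index [151, 200].
151 + (23.36−19.91)·(200−151)/(28.37−19.91) = 151 + 3.45·49/8.46 ≈ 170.98, so AQI = 171.
SO₂: 528.5 lies in 491.8–613.1, so I_lo=151, I_hi=200, C_lo=491.8, C_hi=613.1.
(200−151)/(613.1−491.8) × (528.5−491.8) + 151 = 49/121.3 × 36.7 + 151 ≈ 165.83 → 166.
Sub-indices: NO₂→195, PM2.5→152, CO→171, SO₂→166. Ranked high→low: 195, 171, 166, 152. Second-highest sub-index = 171.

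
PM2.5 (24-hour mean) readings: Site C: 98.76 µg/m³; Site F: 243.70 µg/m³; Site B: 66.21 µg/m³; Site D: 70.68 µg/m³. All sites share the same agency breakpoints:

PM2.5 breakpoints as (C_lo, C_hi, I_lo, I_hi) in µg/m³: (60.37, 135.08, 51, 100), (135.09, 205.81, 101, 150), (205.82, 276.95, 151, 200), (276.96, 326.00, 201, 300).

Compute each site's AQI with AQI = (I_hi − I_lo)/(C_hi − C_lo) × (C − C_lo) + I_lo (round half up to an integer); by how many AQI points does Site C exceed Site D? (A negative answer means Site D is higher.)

18

Site C: 98.76 ∈ [60.37, 135.08] ↔ index [51, 100].
51 + (98.76−60.37)·(100−51)/(135.08−60.37) = 51 + 38.39·49/74.71 ≈ 76.18, so AQI = 76.
Site F: 243.70 ∈ [205.82, 276.95] ↔ index [151, 200].
151 + (243.70−205.82)·(200−151)/(276.95−205.82) = 151 + 37.88·49/71.13 ≈ 177.09, so AQI = 177.
Site B: 66.21 ∈ [60.37, 135.08] ↔ index [51, 100].
51 + (66.21−60.37)·(100−51)/(135.08−60.37) = 51 + 5.84·49/74.71 ≈ 54.83, so AQI = 55.
Site D: 70.68 lies in 60.37–135.08, so I_lo=51, I_hi=100, C_lo=60.37, C_hi=135.08.
(100−51)/(135.08−60.37) × (70.68−60.37) + 51 = 49/74.71 × 10.31 + 51 ≈ 57.76 → 58.
AQIs: Site C=76, Site F=177, Site B=55, Site D=58. Site C (76) − Site D (58) = 18.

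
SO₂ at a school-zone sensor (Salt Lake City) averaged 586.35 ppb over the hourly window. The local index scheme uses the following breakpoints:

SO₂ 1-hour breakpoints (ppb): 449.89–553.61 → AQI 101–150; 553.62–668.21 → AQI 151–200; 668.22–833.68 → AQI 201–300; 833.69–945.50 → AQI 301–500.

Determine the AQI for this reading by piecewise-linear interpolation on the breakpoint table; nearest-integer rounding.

SO₂: 586.35 ∈ [553.62, 668.21] ↔ index [151, 200].
151 + (586.35−553.62)·(200−151)/(668.21−553.62) = 151 + 32.73·49/114.59 ≈ 165.00, so AQI = 165.

165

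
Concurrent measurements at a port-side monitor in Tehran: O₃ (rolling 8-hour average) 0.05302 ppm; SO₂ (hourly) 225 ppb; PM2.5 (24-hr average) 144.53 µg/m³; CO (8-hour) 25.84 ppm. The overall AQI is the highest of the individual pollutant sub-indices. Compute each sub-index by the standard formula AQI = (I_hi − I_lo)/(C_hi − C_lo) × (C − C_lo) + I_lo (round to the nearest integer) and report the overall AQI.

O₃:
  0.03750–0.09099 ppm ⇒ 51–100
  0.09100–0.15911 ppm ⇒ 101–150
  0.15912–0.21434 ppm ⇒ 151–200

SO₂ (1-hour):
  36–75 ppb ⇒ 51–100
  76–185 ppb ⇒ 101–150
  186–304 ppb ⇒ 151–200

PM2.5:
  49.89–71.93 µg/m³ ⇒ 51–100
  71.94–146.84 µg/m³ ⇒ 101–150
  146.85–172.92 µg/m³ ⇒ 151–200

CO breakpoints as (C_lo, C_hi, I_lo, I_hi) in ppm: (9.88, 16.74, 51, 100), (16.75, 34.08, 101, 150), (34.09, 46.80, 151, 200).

O₃: 0.05302 lies in 0.03750–0.09099, so I_lo=51, I_hi=100, C_lo=0.03750, C_hi=0.09099.
(100−51)/(0.09099−0.03750) × (0.05302−0.03750) + 51 = 49/0.05349 × 0.01552 + 51 ≈ 65.22 → 65.
SO₂: 225 lies in 186–304, so I_lo=151, I_hi=200, C_lo=186, C_hi=304.
(200−151)/(304−186) × (225−186) + 151 = 49/118 × 39 + 151 ≈ 167.19 → 167.
PM2.5: row 71.94–146.84 (AQI 101–150). (150−101)·(144.53−71.94)/(146.84−71.94) + 101 = 49·72.59/74.90 + 101 ≈ 148.49 → 148.
CO: 25.84 lies in 16.75–34.08, so I_lo=101, I_hi=150, C_lo=16.75, C_hi=34.08.
(150−101)/(34.08−16.75) × (25.84−16.75) + 101 = 49/17.33 × 9.09 + 101 ≈ 126.70 → 127.
Sub-indices: O₃→65, SO₂→167, PM2.5→148, CO→127. Overall AQI = max = 167; dominant pollutant is SO₂.

167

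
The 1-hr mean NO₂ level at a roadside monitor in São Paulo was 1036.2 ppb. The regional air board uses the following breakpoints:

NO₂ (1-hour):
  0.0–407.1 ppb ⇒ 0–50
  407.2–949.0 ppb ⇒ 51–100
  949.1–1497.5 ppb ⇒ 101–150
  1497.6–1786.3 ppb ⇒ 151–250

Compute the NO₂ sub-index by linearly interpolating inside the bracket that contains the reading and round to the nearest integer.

109

NO₂ 1036.2: bracket 949.1–1497.5 → index 101–150; slope 49/548.4, offset 87.1.
AQI = 101 + 49/548.4·87.1 ≈ 108.78 ⇒ 109.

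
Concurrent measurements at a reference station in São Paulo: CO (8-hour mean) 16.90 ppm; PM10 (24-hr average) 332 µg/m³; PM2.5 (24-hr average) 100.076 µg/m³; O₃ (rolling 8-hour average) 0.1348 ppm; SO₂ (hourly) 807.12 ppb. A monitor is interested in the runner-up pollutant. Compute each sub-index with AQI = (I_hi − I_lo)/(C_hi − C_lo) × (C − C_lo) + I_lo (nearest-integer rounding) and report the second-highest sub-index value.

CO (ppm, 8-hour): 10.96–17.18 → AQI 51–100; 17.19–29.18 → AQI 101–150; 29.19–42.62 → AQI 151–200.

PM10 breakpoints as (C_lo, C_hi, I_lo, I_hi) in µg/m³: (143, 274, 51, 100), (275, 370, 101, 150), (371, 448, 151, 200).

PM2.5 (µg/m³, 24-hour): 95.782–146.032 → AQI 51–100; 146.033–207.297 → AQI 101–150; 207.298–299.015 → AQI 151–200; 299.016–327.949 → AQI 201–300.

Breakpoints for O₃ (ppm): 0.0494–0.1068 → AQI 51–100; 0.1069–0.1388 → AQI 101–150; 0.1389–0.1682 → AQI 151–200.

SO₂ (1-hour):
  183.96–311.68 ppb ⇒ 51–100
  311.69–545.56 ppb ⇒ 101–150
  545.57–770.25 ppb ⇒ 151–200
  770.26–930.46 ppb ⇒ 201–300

CO 16.90: bracket 10.96–17.18 → index 51–100; slope 49/6.22, offset 5.94.
AQI = 51 + 49/6.22·5.94 ≈ 97.79 ⇒ 98.
PM10: 332 lies in 275–370, so I_lo=101, I_hi=150, C_lo=275, C_hi=370.
(150−101)/(370−275) × (332−275) + 101 = 49/95 × 57 + 101 ≈ 130.40 → 130.
PM2.5 100.076: bracket 95.782–146.032 → index 51–100; slope 49/50.250, offset 4.294.
AQI = 51 + 49/50.250·4.294 ≈ 55.19 ⇒ 55.
O₃: 0.1348 ∈ [0.1069, 0.1388] ↔ index [101, 150].
101 + (0.1348−0.1069)·(150−101)/(0.1388−0.1069) = 101 + 0.0279·49/0.0319 ≈ 143.86, so AQI = 144.
SO₂: 807.12 ∈ [770.26, 930.46] ↔ index [201, 300].
201 + (807.12−770.26)·(300−201)/(930.46−770.26) = 201 + 36.86·99/160.20 ≈ 223.78, so AQI = 224.
Sub-indices: CO→98, PM10→130, PM2.5→55, O₃→144, SO₂→224. Ranked high→low: 224, 144, 130, 98, 55. Second-highest sub-index = 144.

144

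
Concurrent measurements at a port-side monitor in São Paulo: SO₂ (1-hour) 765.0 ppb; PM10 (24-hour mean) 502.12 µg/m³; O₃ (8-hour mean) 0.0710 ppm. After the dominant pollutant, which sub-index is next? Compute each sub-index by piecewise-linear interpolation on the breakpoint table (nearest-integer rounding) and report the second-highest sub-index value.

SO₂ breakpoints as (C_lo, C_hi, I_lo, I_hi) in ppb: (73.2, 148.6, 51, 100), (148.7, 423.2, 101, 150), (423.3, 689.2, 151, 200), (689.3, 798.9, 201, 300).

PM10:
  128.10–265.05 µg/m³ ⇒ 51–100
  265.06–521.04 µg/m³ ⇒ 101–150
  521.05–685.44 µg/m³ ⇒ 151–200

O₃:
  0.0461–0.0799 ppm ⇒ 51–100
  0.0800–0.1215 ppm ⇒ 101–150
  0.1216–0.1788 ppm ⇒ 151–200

SO₂: row 689.3–798.9 (AQI 201–300). (300−201)·(765.0−689.3)/(798.9−689.3) + 201 = 99·75.7/109.6 + 201 ≈ 269.38 → 269.
PM10 502.12: bracket 265.06–521.04 → index 101–150; slope 49/255.98, offset 237.06.
AQI = 101 + 49/255.98·237.06 ≈ 146.38 ⇒ 146.
O₃: 0.0710 lies in 0.0461–0.0799, so I_lo=51, I_hi=100, C_lo=0.0461, C_hi=0.0799.
(100−51)/(0.0799−0.0461) × (0.0710−0.0461) + 51 = 49/0.0338 × 0.0249 + 51 ≈ 87.10 → 87.
Sub-indices: SO₂→269, PM10→146, O₃→87. Ranked high→low: 269, 146, 87. Second-highest sub-index = 146.

146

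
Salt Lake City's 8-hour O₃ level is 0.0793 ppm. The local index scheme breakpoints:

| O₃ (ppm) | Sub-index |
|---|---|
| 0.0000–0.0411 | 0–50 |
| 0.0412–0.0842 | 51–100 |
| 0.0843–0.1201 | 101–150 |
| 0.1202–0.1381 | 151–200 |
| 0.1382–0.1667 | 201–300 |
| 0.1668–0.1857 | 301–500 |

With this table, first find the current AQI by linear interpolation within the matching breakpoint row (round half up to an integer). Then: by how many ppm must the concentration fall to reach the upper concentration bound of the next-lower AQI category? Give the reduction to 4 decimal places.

0.0382

O₃: 0.0793 lies in 0.0412–0.0842, so I_lo=51, I_hi=100, C_lo=0.0412, C_hi=0.0842.
(100−51)/(0.0842−0.0412) × (0.0793−0.0412) + 51 = 49/0.0430 × 0.0381 + 51 ≈ 94.42 → 94.
Current AQI 94 is in the Moderate range (51–100). The next-lower category tops out at AQI 50, whose upper concentration bound is 0.0411 ppm.
Reduction needed = 0.0793 − 0.0411 = 0.0382 ppm.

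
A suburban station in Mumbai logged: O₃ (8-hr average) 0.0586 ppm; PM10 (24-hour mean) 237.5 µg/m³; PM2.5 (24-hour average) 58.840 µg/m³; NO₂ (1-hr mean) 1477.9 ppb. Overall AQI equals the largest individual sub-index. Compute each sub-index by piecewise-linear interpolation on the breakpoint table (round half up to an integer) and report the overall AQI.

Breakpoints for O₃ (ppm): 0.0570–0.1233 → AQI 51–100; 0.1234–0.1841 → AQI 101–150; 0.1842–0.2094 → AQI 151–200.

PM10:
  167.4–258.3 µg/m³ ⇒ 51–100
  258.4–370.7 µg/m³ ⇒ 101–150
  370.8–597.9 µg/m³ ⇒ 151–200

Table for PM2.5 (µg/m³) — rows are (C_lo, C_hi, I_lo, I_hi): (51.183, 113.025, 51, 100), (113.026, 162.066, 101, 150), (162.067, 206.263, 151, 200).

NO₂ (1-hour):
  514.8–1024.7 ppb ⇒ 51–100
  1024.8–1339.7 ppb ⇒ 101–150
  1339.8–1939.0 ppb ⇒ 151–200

O₃: row 0.0570–0.1233 (AQI 51–100). (100−51)·(0.0586−0.0570)/(0.1233−0.0570) + 51 = 49·0.0016/0.0663 + 51 ≈ 52.18 → 52.
PM10: 237.5 ∈ [167.4, 258.3] ↔ index [51, 100].
51 + (237.5−167.4)·(100−51)/(258.3−167.4) = 51 + 70.1·49/90.9 ≈ 88.79, so AQI = 89.
PM2.5: 58.840 ∈ [51.183, 113.025] ↔ index [51, 100].
51 + (58.840−51.183)·(100−51)/(113.025−51.183) = 51 + 7.657·49/61.842 ≈ 57.07, so AQI = 57.
NO₂ 1477.9: bracket 1339.8–1939.0 → index 151–200; slope 49/599.2, offset 138.1.
AQI = 151 + 49/599.2·138.1 ≈ 162.29 ⇒ 162.
Sub-indices: O₃→52, PM10→89, PM2.5→57, NO₂→162. Overall AQI = max = 162; dominant pollutant is NO₂.
AQI 162: Unhealthy.

162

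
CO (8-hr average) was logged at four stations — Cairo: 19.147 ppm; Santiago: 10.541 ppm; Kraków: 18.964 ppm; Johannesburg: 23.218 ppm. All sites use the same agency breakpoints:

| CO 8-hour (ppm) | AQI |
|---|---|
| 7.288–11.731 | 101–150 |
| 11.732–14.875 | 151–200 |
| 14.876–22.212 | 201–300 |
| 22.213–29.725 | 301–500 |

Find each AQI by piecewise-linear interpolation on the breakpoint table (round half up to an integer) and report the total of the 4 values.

980

Cairo: 19.147 ∈ [14.876, 22.212] ↔ index [201, 300].
201 + (19.147−14.876)·(300−201)/(22.212−14.876) = 201 + 4.271·99/7.336 ≈ 258.64, so AQI = 259.
Santiago: 10.541 lies in 7.288–11.731, so I_lo=101, I_hi=150, C_lo=7.288, C_hi=11.731.
(150−101)/(11.731−7.288) × (10.541−7.288) + 101 = 49/4.443 × 3.253 + 101 ≈ 136.88 → 137.
Kraków: row 14.876–22.212 (AQI 201–300). (300−201)·(18.964−14.876)/(22.212−14.876) + 201 = 99·4.088/7.336 + 201 ≈ 256.17 → 256.
Johannesburg: 23.218 lies in 22.213–29.725, so I_lo=301, I_hi=500, C_lo=22.213, C_hi=29.725.
(500−301)/(29.725−22.213) × (23.218−22.213) + 301 = 199/7.512 × 1.005 + 301 ≈ 327.62 → 328.
AQIs: Cairo=259, Santiago=137, Kraków=256, Johannesburg=328. Sum = 259 + 137 + 256 + 328 = 980.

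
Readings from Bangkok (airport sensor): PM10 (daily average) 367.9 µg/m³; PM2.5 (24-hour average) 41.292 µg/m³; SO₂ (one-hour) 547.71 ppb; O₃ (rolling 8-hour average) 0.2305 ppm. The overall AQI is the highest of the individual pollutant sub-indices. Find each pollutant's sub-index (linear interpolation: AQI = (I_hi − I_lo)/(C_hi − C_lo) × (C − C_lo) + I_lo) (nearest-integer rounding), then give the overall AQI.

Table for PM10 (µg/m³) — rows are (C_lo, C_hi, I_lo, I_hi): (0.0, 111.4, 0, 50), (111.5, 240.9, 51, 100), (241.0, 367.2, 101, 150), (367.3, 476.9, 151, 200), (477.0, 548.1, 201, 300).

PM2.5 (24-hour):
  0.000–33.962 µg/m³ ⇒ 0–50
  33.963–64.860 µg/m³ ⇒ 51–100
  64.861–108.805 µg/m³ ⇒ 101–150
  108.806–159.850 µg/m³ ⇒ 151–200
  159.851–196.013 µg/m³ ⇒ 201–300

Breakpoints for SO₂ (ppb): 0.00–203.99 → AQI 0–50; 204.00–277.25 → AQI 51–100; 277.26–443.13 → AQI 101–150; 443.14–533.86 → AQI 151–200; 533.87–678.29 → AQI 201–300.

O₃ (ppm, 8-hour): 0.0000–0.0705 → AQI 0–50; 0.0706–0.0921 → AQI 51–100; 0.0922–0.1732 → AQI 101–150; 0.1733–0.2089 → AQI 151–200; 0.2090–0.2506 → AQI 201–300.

252

PM10 367.9: bracket 367.3–476.9 → index 151–200; slope 49/109.6, offset 0.6.
AQI = 151 + 49/109.6·0.6 ≈ 151.27 ⇒ 151.
PM2.5: row 33.963–64.860 (AQI 51–100). (100−51)·(41.292−33.963)/(64.860−33.963) + 51 = 49·7.329/30.897 + 51 ≈ 62.62 → 63.
SO₂: 547.71 lies in 533.87–678.29, so I_lo=201, I_hi=300, C_lo=533.87, C_hi=678.29.
(300−201)/(678.29−533.87) × (547.71−533.87) + 201 = 99/144.42 × 13.84 + 201 ≈ 210.49 → 210.
O₃: 0.2305 lies in 0.2090–0.2506, so I_lo=201, I_hi=300, C_lo=0.2090, C_hi=0.2506.
(300−201)/(0.2506−0.2090) × (0.2305−0.2090) + 201 = 99/0.0416 × 0.0215 + 201 ≈ 252.17 → 252.
Sub-indices: PM10→151, PM2.5→63, SO₂→210, O₃→252. Overall AQI = max = 252; dominant pollutant is O₃.
AQI 252: Very Unhealthy.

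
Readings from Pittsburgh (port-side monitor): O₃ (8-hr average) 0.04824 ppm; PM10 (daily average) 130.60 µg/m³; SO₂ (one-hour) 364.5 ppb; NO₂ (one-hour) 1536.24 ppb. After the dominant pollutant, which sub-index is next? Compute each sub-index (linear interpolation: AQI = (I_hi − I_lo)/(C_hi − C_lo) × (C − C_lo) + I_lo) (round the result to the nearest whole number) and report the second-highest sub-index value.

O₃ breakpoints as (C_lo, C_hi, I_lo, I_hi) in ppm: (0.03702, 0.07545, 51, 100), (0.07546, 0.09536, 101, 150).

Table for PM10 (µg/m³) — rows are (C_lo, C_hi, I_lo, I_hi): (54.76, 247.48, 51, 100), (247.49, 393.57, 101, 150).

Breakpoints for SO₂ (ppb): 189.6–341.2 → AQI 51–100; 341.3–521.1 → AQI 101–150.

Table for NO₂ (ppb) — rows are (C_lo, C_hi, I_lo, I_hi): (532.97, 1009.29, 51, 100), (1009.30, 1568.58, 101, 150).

107

O₃: 0.04824 lies in 0.03702–0.07545, so I_lo=51, I_hi=100, C_lo=0.03702, C_hi=0.07545.
(100−51)/(0.07545−0.03702) × (0.04824−0.03702) + 51 = 49/0.03843 × 0.01122 + 51 ≈ 65.31 → 65.
PM10 130.60: bracket 54.76–247.48 → index 51–100; slope 49/192.72, offset 75.84.
AQI = 51 + 49/192.72·75.84 ≈ 70.28 ⇒ 70.
SO₂: row 341.3–521.1 (AQI 101–150). (150−101)·(364.5−341.3)/(521.1−341.3) + 101 = 49·23.2/179.8 + 101 ≈ 107.32 → 107.
NO₂: row 1009.30–1568.58 (AQI 101–150). (150−101)·(1536.24−1009.30)/(1568.58−1009.30) + 101 = 49·526.94/559.28 + 101 ≈ 147.17 → 147.
Sub-indices: O₃→65, PM10→70, SO₂→107, NO₂→147. Ranked high→low: 147, 107, 70, 65. Second-highest sub-index = 107.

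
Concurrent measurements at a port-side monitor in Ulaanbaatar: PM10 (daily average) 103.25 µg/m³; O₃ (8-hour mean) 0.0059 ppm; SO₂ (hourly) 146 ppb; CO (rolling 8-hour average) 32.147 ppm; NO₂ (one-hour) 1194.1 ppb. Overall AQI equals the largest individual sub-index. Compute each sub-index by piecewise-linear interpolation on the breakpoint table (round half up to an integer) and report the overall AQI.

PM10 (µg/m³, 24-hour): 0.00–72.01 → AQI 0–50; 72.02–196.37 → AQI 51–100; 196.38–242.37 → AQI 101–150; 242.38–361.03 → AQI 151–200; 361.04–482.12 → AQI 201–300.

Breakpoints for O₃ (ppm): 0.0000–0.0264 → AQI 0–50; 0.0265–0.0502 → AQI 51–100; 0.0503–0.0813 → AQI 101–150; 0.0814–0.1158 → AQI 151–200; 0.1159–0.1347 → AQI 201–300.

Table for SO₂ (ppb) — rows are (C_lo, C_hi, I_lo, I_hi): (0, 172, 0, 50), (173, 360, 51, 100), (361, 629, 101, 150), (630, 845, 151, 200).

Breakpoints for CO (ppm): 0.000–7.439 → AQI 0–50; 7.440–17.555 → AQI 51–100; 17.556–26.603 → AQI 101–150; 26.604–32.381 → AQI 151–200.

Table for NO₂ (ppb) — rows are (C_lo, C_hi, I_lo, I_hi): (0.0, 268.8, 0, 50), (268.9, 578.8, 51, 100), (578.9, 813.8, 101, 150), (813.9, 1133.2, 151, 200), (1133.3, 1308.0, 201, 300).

PM10 103.25: bracket 72.02–196.37 → index 51–100; slope 49/124.35, offset 31.23.
AQI = 51 + 49/124.35·31.23 ≈ 63.31 ⇒ 63.
O₃: row 0.0000–0.0264 (AQI 0–50). (50−0)·(0.0059−0.0000)/(0.0264−0.0000) + 0 = 50·0.0059/0.0264 + 0 ≈ 11.17 → 11.
SO₂ 146: bracket 0–172 → index 0–50; slope 50/172, offset 146.
AQI = 0 + 50/172·146 ≈ 42.44 ⇒ 42.
CO 32.147: bracket 26.604–32.381 → index 151–200; slope 49/5.777, offset 5.543.
AQI = 151 + 49/5.777·5.543 ≈ 198.02 ⇒ 198.
NO₂: 1194.1 lies in 1133.3–1308.0, so I_lo=201, I_hi=300, C_lo=1133.3, C_hi=1308.0.
(300−201)/(1308.0−1133.3) × (1194.1−1133.3) + 201 = 99/174.7 × 60.8 + 201 ≈ 235.45 → 235.
Sub-indices: PM10→63, O₃→11, SO₂→42, CO→198, NO₂→235. Overall AQI = max = 235; dominant pollutant is NO₂.

235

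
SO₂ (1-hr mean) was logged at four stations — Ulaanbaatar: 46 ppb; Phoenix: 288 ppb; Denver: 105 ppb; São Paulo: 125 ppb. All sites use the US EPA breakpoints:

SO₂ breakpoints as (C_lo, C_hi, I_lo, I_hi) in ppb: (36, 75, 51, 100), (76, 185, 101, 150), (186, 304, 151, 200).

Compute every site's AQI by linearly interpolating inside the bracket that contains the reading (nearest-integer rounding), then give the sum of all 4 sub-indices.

494

Ulaanbaatar: row 36–75 (AQI 51–100). (100−51)·(46−36)/(75−36) + 51 = 49·10/39 + 51 ≈ 63.56 → 64.
Phoenix: row 186–304 (AQI 151–200). (200−151)·(288−186)/(304−186) + 151 = 49·102/118 + 151 ≈ 193.36 → 193.
Denver: 105 lies in 76–185, so I_lo=101, I_hi=150, C_lo=76, C_hi=185.
(150−101)/(185−76) × (105−76) + 101 = 49/109 × 29 + 101 ≈ 114.04 → 114.
São Paulo: 125 lies in 76–185, so I_lo=101, I_hi=150, C_lo=76, C_hi=185.
(150−101)/(185−76) × (125−76) + 101 = 49/109 × 49 + 101 ≈ 123.03 → 123.
AQIs: Ulaanbaatar=64, Phoenix=193, Denver=114, São Paulo=123. Sum = 64 + 193 + 114 + 123 = 494.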